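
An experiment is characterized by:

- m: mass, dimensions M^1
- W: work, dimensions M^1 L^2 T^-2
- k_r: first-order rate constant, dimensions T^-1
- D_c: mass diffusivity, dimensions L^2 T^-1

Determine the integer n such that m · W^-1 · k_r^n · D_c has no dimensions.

1

Balance the T exponent: (-1)·n from k_r, plus (0) − (-2) + (-1) = 1 from the rest, must sum to zero.
−n + 1 = 0, so n = 1.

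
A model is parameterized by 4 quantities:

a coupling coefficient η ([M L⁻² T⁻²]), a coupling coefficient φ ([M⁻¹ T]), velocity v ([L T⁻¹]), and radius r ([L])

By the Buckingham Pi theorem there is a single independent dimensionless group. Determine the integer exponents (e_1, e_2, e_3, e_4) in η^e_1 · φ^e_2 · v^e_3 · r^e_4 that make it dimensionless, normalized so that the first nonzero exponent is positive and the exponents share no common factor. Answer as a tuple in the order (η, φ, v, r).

M: e_1·(1) + e_2·(-1) + e_3·(0) + e_4·(0) = 0
L: e_1·(-2) + e_2·(0) + e_3·(1) + e_4·(1) = 0
T: e_1·(-2) + e_2·(1) + e_3·(-1) + e_4·(0) = 0
Solving this homogeneous linear system for the smallest-integer solution (first nonzero entry positive) gives (1, 1, -1, 3).

(1, 1, -1, 3)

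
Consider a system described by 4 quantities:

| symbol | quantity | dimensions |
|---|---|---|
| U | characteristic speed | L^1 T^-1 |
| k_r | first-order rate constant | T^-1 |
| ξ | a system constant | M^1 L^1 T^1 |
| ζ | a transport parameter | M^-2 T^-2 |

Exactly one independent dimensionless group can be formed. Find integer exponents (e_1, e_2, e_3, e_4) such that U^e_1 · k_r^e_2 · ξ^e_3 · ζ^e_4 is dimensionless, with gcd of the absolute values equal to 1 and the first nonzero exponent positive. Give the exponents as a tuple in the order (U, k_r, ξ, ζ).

M: e_1·(0) + e_2·(0) + e_3·(1) + e_4·(-2) = 0
L: e_1·(1) + e_2·(0) + e_3·(1) + e_4·(0) = 0
T: e_1·(-1) + e_2·(-1) + e_3·(1) + e_4·(-2) = 0
Solving this homogeneous linear system for the smallest-integer solution (first nonzero entry positive) gives (2, -2, -2, -1).

(2, -2, -2, -1)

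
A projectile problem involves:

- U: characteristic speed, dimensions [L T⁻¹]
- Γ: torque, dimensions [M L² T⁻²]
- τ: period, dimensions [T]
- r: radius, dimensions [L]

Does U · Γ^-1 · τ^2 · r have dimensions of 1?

no

Sum the exponent of each base dimension across the product:
  M: [U]_M − [Γ]_M + 2·[τ]_M + [r]_M = (0) − (1) + 2·(0) + (0) = -1
  L: [U]_L − [Γ]_L + 2·[τ]_L + [r]_L = (1) − (2) + 2·(0) + (1) = 0
  T: [U]_T − [Γ]_T + 2·[τ]_T + [r]_T = (-1) − (-2) + 2·(1) + (0) = 3
Net dimensions [M⁻¹ T³] ≠ [1] — not dimensionless.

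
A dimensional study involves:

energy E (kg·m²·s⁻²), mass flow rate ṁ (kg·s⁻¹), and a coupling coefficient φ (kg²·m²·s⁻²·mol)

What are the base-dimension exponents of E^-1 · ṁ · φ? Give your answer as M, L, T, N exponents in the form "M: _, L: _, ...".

Collect each base-dimension exponent across the product:
  M: −(1) + (1) + (2) = 2
  L: −(2) + (0) + (2) = 0
  T: −(-2) + (-1) + (-2) = -1
  N: −(0) + (0) + (1) = 1
So the dimensions are [M² T⁻¹ N].

M: 2, L: 0, T: -1, N: 1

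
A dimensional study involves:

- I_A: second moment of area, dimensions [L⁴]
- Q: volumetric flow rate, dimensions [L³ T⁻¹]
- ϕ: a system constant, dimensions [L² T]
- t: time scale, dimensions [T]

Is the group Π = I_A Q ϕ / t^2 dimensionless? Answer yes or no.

Sum the exponent of each base dimension across the product:
  L: [I_A]_L + [Q]_L + [ϕ]_L − 2·[t]_L = (4) + (3) + (2) − 2·(0) = 9
  T: [I_A]_T + [Q]_T + [ϕ]_T − 2·[t]_T = (0) + (-1) + (1) − 2·(1) = -2
Net dimensions [L⁹ T⁻²] ≠ [1] — not dimensionless.

no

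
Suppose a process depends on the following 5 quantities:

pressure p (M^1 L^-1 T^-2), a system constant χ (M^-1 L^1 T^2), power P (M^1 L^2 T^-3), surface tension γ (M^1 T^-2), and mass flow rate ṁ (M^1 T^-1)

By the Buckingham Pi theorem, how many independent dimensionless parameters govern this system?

There are 5 variables and 3 base dimensions (M, L, T).
The dimension matrix has rank 3.
Independent dimensionless groups: 5 − 3 = 2.

2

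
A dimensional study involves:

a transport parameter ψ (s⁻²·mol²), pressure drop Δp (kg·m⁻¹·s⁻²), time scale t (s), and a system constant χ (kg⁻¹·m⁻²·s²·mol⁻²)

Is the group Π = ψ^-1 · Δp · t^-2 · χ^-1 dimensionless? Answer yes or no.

no

Sum the exponent of each base dimension across the product:
  M: −[ψ]_M + [Δp]_M − 2·[t]_M − [χ]_M = −(0) + (1) − 2·(0) − (-1) = 2
  L: −[ψ]_L + [Δp]_L − 2·[t]_L − [χ]_L = −(0) + (-1) − 2·(0) − (-2) = 1
  T: −[ψ]_T + [Δp]_T − 2·[t]_T − [χ]_T = −(-2) + (-2) − 2·(1) − (2) = -4
  N: −[ψ]_N + [Δp]_N − 2·[t]_N − [χ]_N = −(2) + (0) − 2·(0) − (-2) = 0
Net dimensions [M² L T⁻⁴] ≠ [1] — not dimensionless.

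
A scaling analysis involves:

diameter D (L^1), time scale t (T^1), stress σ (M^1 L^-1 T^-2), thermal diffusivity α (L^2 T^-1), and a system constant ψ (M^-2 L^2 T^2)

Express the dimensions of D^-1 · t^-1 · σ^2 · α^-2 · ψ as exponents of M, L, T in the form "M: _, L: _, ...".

Collect each base-dimension exponent across the product:
  M: −(0) − (0) + 2·(1) − 2·(0) + (-2) = 0
  L: −(1) − (0) + 2·(-1) − 2·(2) + (2) = -5
  T: −(0) − (1) + 2·(-2) − 2·(-1) + (2) = -1
So the dimensions are [L⁻⁵ T⁻¹].

M: 0, L: -5, T: -1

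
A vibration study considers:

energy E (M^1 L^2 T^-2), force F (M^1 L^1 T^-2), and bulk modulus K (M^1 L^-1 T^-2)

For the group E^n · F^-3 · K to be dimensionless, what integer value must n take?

2

Balance the M exponent: (1)·n from E, plus −3·(1) + (1) = -2 from the rest, must sum to zero.
n − 2 = 0, so n = 2.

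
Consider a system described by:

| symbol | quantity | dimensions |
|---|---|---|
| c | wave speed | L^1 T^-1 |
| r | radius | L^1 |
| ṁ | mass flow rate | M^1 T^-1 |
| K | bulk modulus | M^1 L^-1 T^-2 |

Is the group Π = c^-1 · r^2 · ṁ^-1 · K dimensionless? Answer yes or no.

Sum the exponent of each base dimension across the product:
  M: −[c]_M + 2·[r]_M − [ṁ]_M + [K]_M = −(0) + 2·(0) − (1) + (1) = 0
  L: −[c]_L + 2·[r]_L − [ṁ]_L + [K]_L = −(1) + 2·(1) − (0) + (-1) = 0
  T: −[c]_T + 2·[r]_T − [ṁ]_T + [K]_T = −(-1) + 2·(0) − (-1) + (-2) = 0
  Θ: −[c]_Θ + 2·[r]_Θ − [ṁ]_Θ + [K]_Θ = −(0) + 2·(0) − (0) + (0) = 0
All base exponents vanish — dimensionless.

yes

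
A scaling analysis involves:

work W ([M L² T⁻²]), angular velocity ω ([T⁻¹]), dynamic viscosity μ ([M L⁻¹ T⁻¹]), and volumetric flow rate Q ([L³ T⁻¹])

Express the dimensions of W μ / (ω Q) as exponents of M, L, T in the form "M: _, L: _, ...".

M: 2, L: -2, T: -1

Collect each base-dimension exponent across the product:
  M: (1) − (0) + (1) − (0) = 2
  L: (2) − (0) + (-1) − (3) = -2
  T: (-2) − (-1) + (-1) − (-1) = -1
So the dimensions are [M² L⁻² T⁻¹].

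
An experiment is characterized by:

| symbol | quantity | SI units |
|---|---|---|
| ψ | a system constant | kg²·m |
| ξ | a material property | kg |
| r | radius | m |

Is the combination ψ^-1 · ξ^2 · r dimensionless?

yes

Sum the exponent of each base dimension across the product:
  M: −[ψ]_M + 2·[ξ]_M + [r]_M = −(2) + 2·(1) + (0) = 0
  L: −[ψ]_L + 2·[ξ]_L + [r]_L = −(1) + 2·(0) + (1) = 0
  T: −[ψ]_T + 2·[ξ]_T + [r]_T = −(0) + 2·(0) + (0) = 0
All base exponents vanish — dimensionless.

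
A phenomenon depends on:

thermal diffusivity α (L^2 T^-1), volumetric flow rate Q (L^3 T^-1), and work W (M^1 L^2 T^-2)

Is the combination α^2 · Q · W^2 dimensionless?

Sum the exponent of each base dimension across the product:
  M: 2·[α]_M + [Q]_M + 2·[W]_M = 2·(0) + (0) + 2·(1) = 2
  L: 2·[α]_L + [Q]_L + 2·[W]_L = 2·(2) + (3) + 2·(2) = 11
  T: 2·[α]_T + [Q]_T + 2·[W]_T = 2·(-1) + (-1) + 2·(-2) = -7
Net dimensions [M² L¹¹ T⁻⁷] ≠ [1] — not dimensionless.

no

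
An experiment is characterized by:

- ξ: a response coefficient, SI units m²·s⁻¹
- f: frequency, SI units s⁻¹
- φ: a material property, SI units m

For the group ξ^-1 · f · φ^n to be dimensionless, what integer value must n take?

Balance the L exponent: (1)·n from φ, plus −(2) + (0) = -2 from the rest, must sum to zero.
n − 2 = 0, so n = 2.

2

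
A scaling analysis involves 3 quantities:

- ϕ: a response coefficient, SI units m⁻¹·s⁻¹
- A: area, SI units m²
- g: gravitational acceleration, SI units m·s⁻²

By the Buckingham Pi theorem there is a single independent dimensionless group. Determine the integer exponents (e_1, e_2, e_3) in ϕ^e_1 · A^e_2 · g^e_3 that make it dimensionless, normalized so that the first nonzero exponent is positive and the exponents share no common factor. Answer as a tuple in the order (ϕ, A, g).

(4, 3, -2)

L: e_1·(-1) + e_2·(2) + e_3·(1) = 0
T: e_1·(-1) + e_2·(0) + e_3·(-2) = 0
Solving this homogeneous linear system for the smallest-integer solution (first nonzero entry positive) gives (4, 3, -2).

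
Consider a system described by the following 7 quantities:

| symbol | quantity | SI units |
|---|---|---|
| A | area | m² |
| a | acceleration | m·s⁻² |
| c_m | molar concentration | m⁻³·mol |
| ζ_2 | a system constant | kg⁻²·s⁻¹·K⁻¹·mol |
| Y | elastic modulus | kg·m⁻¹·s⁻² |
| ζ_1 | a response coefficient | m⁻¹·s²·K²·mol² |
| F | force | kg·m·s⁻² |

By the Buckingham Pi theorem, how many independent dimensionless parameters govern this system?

2

There are 7 variables and 5 base dimensions (M, L, T, Θ, N).
The dimension matrix has rank 5.
Independent dimensionless groups: 7 − 5 = 2.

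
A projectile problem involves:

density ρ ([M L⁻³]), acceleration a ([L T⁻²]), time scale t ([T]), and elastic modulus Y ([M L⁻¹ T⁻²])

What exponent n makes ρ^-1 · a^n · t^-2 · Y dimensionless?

-2

Balance the L exponent: (1)·n from a, plus −(-3) − 2·(0) + (-1) = 2 from the rest, must sum to zero.
n + 2 = 0, so n = -2.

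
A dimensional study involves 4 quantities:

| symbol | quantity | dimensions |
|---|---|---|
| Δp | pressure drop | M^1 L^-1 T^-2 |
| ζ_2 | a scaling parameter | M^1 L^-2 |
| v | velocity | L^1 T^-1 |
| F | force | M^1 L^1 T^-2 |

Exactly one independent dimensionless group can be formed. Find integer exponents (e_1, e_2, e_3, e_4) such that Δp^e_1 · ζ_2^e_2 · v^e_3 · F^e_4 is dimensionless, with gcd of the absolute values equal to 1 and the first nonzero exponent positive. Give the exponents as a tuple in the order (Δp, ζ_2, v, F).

M: e_1·(1) + e_2·(1) + e_3·(0) + e_4·(1) = 0
L: e_1·(-1) + e_2·(-2) + e_3·(1) + e_4·(1) = 0
T: e_1·(-2) + e_2·(0) + e_3·(-1) + e_4·(-2) = 0
Solving this homogeneous linear system for the smallest-integer solution (first nonzero entry positive) gives (1, -2, -4, 1).

(1, -2, -4, 1)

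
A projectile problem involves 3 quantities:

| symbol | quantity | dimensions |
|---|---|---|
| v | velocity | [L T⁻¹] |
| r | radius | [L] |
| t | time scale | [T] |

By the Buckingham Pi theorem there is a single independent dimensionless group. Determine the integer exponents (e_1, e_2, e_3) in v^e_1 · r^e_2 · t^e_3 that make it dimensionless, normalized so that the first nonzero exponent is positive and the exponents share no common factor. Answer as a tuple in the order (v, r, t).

(1, -1, 1)

L: e_1·(1) + e_2·(1) + e_3·(0) = 0
T: e_1·(-1) + e_2·(0) + e_3·(1) = 0
Solving this homogeneous linear system for the smallest-integer solution (first nonzero entry positive) gives (1, -1, 1).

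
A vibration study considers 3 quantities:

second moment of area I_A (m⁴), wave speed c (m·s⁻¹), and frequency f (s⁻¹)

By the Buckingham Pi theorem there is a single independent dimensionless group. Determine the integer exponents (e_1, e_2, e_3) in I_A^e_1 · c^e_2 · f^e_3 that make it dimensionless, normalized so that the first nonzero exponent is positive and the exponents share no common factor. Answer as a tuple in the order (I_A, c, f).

(1, -4, 4)

L: e_1·(4) + e_2·(1) + e_3·(0) = 0
T: e_1·(0) + e_2·(-1) + e_3·(-1) = 0
Solving this homogeneous linear system for the smallest-integer solution (first nonzero entry positive) gives (1, -4, 4).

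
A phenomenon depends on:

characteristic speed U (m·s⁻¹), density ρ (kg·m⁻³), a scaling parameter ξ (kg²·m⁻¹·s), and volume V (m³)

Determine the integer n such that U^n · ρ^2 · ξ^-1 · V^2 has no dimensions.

Balance the L exponent: (1)·n from U, plus 2·(-3) − (-1) + 2·(3) = 1 from the rest, must sum to zero.
n + 1 = 0, so n = -1.

-1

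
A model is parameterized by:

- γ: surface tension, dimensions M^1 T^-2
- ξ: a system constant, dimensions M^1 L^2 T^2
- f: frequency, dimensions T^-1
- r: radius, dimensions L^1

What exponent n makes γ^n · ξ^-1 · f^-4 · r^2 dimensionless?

1

Balance the M exponent: (1)·n from γ, plus −(1) − 4·(0) + 2·(0) = -1 from the rest, must sum to zero.
n − 1 = 0, so n = 1.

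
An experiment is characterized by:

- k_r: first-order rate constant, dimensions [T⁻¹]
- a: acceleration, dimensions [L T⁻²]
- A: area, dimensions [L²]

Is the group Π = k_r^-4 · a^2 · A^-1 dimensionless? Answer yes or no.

Sum the exponent of each base dimension across the product:
  M: −4·[k_r]_M + 2·[a]_M − [A]_M = −4·(0) + 2·(0) − (0) = 0
  L: −4·[k_r]_L + 2·[a]_L − [A]_L = −4·(0) + 2·(1) − (2) = 0
  T: −4·[k_r]_T + 2·[a]_T − [A]_T = −4·(-1) + 2·(-2) − (0) = 0
  Θ: −4·[k_r]_Θ + 2·[a]_Θ − [A]_Θ = −4·(0) + 2·(0) − (0) = 0
All base exponents vanish — dimensionless.

yes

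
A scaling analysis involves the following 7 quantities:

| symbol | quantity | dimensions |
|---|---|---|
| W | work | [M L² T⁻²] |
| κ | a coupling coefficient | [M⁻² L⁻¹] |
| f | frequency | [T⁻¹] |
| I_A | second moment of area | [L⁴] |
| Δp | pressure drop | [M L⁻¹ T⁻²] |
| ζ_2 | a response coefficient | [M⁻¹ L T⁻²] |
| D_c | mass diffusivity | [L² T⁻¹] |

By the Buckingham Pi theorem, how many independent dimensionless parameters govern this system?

There are 7 variables and 3 base dimensions (M, L, T).
The dimension matrix has rank 3.
Independent dimensionless groups: 7 − 3 = 4.

4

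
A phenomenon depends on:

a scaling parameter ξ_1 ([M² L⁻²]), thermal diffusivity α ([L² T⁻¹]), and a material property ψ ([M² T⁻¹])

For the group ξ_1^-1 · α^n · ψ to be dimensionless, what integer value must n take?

Balance the L exponent: (2)·n from α, plus −(-2) + (0) = 2 from the rest, must sum to zero.
2n + 2 = 0, so n = -1.

-1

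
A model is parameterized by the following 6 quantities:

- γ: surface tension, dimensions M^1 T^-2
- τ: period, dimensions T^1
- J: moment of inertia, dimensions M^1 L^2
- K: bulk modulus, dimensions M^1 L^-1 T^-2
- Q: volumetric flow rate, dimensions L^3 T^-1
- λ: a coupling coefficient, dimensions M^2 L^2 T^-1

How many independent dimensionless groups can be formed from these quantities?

3

There are 6 variables and 3 base dimensions (M, L, T).
The dimension matrix has rank 3.
Independent dimensionless groups: 6 − 3 = 3.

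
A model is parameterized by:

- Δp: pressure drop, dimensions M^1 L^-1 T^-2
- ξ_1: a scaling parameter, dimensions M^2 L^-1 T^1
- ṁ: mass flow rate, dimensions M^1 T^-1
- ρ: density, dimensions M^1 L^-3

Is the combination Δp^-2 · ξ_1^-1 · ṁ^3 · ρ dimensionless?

yes

Sum the exponent of each base dimension across the product:
  M: −2·[Δp]_M − [ξ_1]_M + 3·[ṁ]_M + [ρ]_M = −2·(1) − (2) + 3·(1) + (1) = 0
  L: −2·[Δp]_L − [ξ_1]_L + 3·[ṁ]_L + [ρ]_L = −2·(-1) − (-1) + 3·(0) + (-3) = 0
  T: −2·[Δp]_T − [ξ_1]_T + 3·[ṁ]_T + [ρ]_T = −2·(-2) − (1) + 3·(-1) + (0) = 0
All base exponents vanish — dimensionless.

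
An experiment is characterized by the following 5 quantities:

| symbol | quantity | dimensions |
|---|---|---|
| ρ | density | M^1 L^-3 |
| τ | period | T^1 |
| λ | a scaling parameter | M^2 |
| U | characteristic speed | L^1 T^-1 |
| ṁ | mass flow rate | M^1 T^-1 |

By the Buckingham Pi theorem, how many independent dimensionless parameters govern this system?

There are 5 variables and 3 base dimensions (M, L, T).
The dimension matrix has rank 3.
Independent dimensionless groups: 5 − 3 = 2.

2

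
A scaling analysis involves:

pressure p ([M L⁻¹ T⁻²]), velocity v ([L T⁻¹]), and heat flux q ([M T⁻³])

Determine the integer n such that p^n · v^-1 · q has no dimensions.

-1

Balance the M exponent: (1)·n from p, plus −(0) + (1) = 1 from the rest, must sum to zero.
n + 1 = 0, so n = -1.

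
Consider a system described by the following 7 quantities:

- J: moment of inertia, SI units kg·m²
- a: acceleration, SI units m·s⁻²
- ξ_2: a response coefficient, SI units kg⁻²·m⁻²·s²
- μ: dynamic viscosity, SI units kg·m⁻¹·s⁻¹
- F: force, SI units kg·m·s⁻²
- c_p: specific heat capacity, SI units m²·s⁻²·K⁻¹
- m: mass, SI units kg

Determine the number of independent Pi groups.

There are 7 variables and 4 base dimensions (M, L, T, Θ).
The dimension matrix has rank 4.
Independent dimensionless groups: 7 − 4 = 3.

3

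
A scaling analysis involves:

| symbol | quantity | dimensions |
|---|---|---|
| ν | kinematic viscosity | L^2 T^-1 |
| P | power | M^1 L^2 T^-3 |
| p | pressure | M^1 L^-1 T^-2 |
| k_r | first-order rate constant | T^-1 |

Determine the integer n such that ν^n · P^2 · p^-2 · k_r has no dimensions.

-3

Balance the L exponent: (2)·n from ν, plus 2·(2) − 2·(-1) + (0) = 6 from the rest, must sum to zero.
2n + 6 = 0, so n = -3.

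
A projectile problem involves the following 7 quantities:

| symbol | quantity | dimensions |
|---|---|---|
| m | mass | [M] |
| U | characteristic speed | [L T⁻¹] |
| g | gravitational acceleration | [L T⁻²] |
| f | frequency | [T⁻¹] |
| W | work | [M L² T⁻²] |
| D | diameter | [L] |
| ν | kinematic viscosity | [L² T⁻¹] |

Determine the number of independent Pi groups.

There are 7 variables and 3 base dimensions (M, L, T).
The dimension matrix has rank 3.
Independent dimensionless groups: 7 − 3 = 4.

4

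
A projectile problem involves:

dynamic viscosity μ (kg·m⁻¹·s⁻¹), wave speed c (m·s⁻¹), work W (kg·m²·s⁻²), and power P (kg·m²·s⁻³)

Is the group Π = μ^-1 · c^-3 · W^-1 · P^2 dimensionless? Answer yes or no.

yes

Sum the exponent of each base dimension across the product:
  M: −[μ]_M − 3·[c]_M − [W]_M + 2·[P]_M = −(1) − 3·(0) − (1) + 2·(1) = 0
  L: −[μ]_L − 3·[c]_L − [W]_L + 2·[P]_L = −(-1) − 3·(1) − (2) + 2·(2) = 0
  T: −[μ]_T − 3·[c]_T − [W]_T + 2·[P]_T = −(-1) − 3·(-1) − (-2) + 2·(-3) = 0
All base exponents vanish — dimensionless.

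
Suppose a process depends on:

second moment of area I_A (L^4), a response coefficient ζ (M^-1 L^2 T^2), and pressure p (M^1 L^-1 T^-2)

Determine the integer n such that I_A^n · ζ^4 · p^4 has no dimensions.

-1

Balance the L exponent: (4)·n from I_A, plus 4·(2) + 4·(-1) = 4 from the rest, must sum to zero.
4n + 4 = 0, so n = -1.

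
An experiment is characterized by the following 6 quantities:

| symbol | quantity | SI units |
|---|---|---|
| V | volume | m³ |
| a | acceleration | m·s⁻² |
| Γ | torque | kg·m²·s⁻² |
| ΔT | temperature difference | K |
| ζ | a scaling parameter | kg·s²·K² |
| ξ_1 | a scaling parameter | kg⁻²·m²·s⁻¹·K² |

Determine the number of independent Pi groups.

There are 6 variables and 4 base dimensions (M, L, T, Θ).
The dimension matrix has rank 4.
Independent dimensionless groups: 6 − 4 = 2.

2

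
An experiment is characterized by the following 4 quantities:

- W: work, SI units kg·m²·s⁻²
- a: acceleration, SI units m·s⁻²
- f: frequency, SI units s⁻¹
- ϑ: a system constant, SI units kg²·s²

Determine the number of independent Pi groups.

1

There are 4 variables and 3 base dimensions (M, L, T).
The dimension matrix has rank 3.
Independent dimensionless groups: 4 − 3 = 1.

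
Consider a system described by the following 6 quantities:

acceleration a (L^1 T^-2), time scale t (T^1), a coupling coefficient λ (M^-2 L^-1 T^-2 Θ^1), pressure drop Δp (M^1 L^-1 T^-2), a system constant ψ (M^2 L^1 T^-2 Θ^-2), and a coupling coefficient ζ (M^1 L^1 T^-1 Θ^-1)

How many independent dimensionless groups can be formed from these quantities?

2

There are 6 variables and 4 base dimensions (M, L, T, Θ).
The dimension matrix has rank 4.
Independent dimensionless groups: 6 − 4 = 2.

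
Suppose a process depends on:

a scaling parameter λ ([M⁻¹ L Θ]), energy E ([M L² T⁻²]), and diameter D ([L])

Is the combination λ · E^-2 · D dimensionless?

no

Sum the exponent of each base dimension across the product:
  M: [λ]_M − 2·[E]_M + [D]_M = (-1) − 2·(1) + (0) = -3
  L: [λ]_L − 2·[E]_L + [D]_L = (1) − 2·(2) + (1) = -2
  T: [λ]_T − 2·[E]_T + [D]_T = (0) − 2·(-2) + (0) = 4
  Θ: [λ]_Θ − 2·[E]_Θ + [D]_Θ = (1) − 2·(0) + (0) = 1
Net dimensions [M⁻³ L⁻² T⁴ Θ] ≠ [1] — not dimensionless.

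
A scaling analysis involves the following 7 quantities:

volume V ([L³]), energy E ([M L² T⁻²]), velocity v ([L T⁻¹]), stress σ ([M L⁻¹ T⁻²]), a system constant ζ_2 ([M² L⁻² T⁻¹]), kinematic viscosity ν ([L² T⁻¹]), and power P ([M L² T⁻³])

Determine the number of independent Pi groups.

There are 7 variables and 3 base dimensions (M, L, T).
The dimension matrix has rank 3.
Independent dimensionless groups: 7 − 3 = 4.

4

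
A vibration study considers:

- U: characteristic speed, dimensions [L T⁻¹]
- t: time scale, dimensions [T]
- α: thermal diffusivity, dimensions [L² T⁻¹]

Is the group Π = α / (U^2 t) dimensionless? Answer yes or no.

yes

Sum the exponent of each base dimension across the product:
  L: −2·[U]_L − [t]_L + [α]_L = −2·(1) − (0) + (2) = 0
  T: −2·[U]_T − [t]_T + [α]_T = −2·(-1) − (1) + (-1) = 0
All base exponents vanish — dimensionless.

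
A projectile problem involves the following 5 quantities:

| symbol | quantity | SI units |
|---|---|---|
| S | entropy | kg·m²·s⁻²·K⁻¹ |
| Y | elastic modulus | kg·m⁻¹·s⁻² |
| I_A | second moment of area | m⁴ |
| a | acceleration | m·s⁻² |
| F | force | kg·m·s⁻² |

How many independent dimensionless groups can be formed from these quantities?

There are 5 variables and 4 base dimensions (M, L, T, Θ).
The dimension matrix has rank 4.
Independent dimensionless groups: 5 − 4 = 1.

1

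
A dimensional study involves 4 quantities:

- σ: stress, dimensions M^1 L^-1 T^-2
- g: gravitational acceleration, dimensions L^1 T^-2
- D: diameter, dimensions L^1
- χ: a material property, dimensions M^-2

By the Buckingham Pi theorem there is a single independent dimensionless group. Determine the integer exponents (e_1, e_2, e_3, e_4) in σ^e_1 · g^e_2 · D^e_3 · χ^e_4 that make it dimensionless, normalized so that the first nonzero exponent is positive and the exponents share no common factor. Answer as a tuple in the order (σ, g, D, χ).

(2, -2, 4, 1)

M: e_1·(1) + e_2·(0) + e_3·(0) + e_4·(-2) = 0
L: e_1·(-1) + e_2·(1) + e_3·(1) + e_4·(0) = 0
T: e_1·(-2) + e_2·(-2) + e_3·(0) + e_4·(0) = 0
Solving this homogeneous linear system for the smallest-integer solution (first nonzero entry positive) gives (2, -2, 4, 1).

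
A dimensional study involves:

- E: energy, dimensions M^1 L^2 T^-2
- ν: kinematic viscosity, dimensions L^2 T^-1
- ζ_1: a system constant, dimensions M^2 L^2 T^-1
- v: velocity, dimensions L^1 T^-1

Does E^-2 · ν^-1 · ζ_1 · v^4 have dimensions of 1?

yes

Sum the exponent of each base dimension across the product:
  M: −2·[E]_M − [ν]_M + [ζ_1]_M + 4·[v]_M = −2·(1) − (0) + (2) + 4·(0) = 0
  L: −2·[E]_L − [ν]_L + [ζ_1]_L + 4·[v]_L = −2·(2) − (2) + (2) + 4·(1) = 0
  T: −2·[E]_T − [ν]_T + [ζ_1]_T + 4·[v]_T = −2·(-2) − (-1) + (-1) + 4·(-1) = 0
All base exponents vanish — dimensionless.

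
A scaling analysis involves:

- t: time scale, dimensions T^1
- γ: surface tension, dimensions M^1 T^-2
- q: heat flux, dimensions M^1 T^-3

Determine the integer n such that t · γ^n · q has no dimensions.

-1

Balance the M exponent: (1)·n from γ, plus (0) + (1) = 1 from the rest, must sum to zero.
n + 1 = 0, so n = -1.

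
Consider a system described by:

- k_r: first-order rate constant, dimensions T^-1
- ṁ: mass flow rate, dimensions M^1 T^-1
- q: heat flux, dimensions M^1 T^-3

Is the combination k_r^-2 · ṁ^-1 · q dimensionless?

Sum the exponent of each base dimension across the product:
  M: −2·[k_r]_M − [ṁ]_M + [q]_M = −2·(0) − (1) + (1) = 0
  L: −2·[k_r]_L − [ṁ]_L + [q]_L = −2·(0) − (0) + (0) = 0
  T: −2·[k_r]_T − [ṁ]_T + [q]_T = −2·(-1) − (-1) + (-3) = 0
All base exponents vanish — dimensionless.

yes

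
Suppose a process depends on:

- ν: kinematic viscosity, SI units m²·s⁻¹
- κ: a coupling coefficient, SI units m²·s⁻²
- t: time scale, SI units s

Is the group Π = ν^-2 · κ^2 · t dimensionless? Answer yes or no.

Sum the exponent of each base dimension across the product:
  L: −2·[ν]_L + 2·[κ]_L + [t]_L = −2·(2) + 2·(2) + (0) = 0
  T: −2·[ν]_T + 2·[κ]_T + [t]_T = −2·(-1) + 2·(-2) + (1) = -1
Net dimensions [T⁻¹] ≠ [1] — not dimensionless.

no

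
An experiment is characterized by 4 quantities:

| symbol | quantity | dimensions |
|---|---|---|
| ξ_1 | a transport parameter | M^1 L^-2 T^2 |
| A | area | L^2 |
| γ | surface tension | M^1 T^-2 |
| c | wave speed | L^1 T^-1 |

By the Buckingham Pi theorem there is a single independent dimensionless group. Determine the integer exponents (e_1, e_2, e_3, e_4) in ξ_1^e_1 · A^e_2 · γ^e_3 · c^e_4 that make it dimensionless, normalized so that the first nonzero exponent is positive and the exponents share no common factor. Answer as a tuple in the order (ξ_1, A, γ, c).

(1, -1, -1, 4)

M: e_1·(1) + e_2·(0) + e_3·(1) + e_4·(0) = 0
L: e_1·(-2) + e_2·(2) + e_3·(0) + e_4·(1) = 0
T: e_1·(2) + e_2·(0) + e_3·(-2) + e_4·(-1) = 0
Solving this homogeneous linear system for the smallest-integer solution (first nonzero entry positive) gives (1, -1, -1, 4).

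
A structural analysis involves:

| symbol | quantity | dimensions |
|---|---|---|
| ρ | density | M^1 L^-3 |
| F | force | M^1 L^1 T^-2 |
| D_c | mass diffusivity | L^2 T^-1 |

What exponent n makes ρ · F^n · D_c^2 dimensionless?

Balance the M exponent: (1)·n from F, plus (1) + 2·(0) = 1 from the rest, must sum to zero.
n + 1 = 0, so n = -1.

-1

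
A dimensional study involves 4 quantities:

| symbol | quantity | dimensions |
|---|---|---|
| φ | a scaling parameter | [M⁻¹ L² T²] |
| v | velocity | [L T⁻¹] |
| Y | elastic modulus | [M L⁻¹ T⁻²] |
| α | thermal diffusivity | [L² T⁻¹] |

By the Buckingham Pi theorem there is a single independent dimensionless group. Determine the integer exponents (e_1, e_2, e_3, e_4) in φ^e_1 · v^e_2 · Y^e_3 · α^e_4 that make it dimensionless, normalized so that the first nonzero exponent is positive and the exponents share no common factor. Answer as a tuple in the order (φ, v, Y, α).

(1, 1, 1, -1)

M: e_1·(-1) + e_2·(0) + e_3·(1) + e_4·(0) = 0
L: e_1·(2) + e_2·(1) + e_3·(-1) + e_4·(2) = 0
T: e_1·(2) + e_2·(-1) + e_3·(-2) + e_4·(-1) = 0
Solving this homogeneous linear system for the smallest-integer solution (first nonzero entry positive) gives (1, 1, 1, -1).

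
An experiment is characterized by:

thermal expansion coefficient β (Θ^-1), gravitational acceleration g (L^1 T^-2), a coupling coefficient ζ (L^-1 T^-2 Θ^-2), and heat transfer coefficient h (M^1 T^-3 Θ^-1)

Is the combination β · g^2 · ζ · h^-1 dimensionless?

Sum the exponent of each base dimension across the product:
  M: [β]_M + 2·[g]_M + [ζ]_M − [h]_M = (0) + 2·(0) + (0) − (1) = -1
  L: [β]_L + 2·[g]_L + [ζ]_L − [h]_L = (0) + 2·(1) + (-1) − (0) = 1
  T: [β]_T + 2·[g]_T + [ζ]_T − [h]_T = (0) + 2·(-2) + (-2) − (-3) = -3
  Θ: [β]_Θ + 2·[g]_Θ + [ζ]_Θ − [h]_Θ = (-1) + 2·(0) + (-2) − (-1) = -2
Net dimensions [M⁻¹ L T⁻³ Θ⁻²] ≠ [1] — not dimensionless.

no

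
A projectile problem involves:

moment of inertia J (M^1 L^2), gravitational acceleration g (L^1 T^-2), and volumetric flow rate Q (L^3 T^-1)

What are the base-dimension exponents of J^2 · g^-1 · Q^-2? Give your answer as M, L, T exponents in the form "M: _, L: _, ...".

Collect each base-dimension exponent across the product:
  M: 2·(1) − (0) − 2·(0) = 2
  L: 2·(2) − (1) − 2·(3) = -3
  T: 2·(0) − (-2) − 2·(-1) = 4
So the dimensions are [M² L⁻³ T⁴].

M: 2, L: -3, T: 4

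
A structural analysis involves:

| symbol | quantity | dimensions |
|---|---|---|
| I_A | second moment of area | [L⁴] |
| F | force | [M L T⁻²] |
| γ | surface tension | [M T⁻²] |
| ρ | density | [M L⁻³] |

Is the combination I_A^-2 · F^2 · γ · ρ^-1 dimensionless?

no

Sum the exponent of each base dimension across the product:
  M: −2·[I_A]_M + 2·[F]_M + [γ]_M − [ρ]_M = −2·(0) + 2·(1) + (1) − (1) = 2
  L: −2·[I_A]_L + 2·[F]_L + [γ]_L − [ρ]_L = −2·(4) + 2·(1) + (0) − (-3) = -3
  T: −2·[I_A]_T + 2·[F]_T + [γ]_T − [ρ]_T = −2·(0) + 2·(-2) + (-2) − (0) = -6
Net dimensions [M² L⁻³ T⁻⁶] ≠ [1] — not dimensionless.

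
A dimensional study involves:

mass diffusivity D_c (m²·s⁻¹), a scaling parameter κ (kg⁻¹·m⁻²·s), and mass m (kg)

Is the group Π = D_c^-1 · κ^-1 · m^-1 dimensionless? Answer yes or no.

yes

Sum the exponent of each base dimension across the product:
  M: −[D_c]_M − [κ]_M − [m]_M = −(0) − (-1) − (1) = 0
  L: −[D_c]_L − [κ]_L − [m]_L = −(2) − (-2) − (0) = 0
  T: −[D_c]_T − [κ]_T − [m]_T = −(-1) − (1) − (0) = 0
All base exponents vanish — dimensionless.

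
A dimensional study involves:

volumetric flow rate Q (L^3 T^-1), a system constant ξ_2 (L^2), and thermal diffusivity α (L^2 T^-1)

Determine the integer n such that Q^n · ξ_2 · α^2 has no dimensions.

-2

Balance the L exponent: (3)·n from Q, plus (2) + 2·(2) = 6 from the rest, must sum to zero.
3n + 6 = 0, so n = -2.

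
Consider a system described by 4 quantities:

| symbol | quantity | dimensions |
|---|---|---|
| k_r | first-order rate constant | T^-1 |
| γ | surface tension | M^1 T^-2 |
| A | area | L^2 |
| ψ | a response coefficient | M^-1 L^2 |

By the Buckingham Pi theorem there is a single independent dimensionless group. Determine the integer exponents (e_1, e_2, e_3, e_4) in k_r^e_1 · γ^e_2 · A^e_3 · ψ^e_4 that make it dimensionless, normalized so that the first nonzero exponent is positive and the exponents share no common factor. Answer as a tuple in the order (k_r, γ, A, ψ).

M: e_1·(0) + e_2·(1) + e_3·(0) + e_4·(-1) = 0
L: e_1·(0) + e_2·(0) + e_3·(2) + e_4·(2) = 0
T: e_1·(-1) + e_2·(-2) + e_3·(0) + e_4·(0) = 0
Solving this homogeneous linear system for the smallest-integer solution (first nonzero entry positive) gives (2, -1, 1, -1).

(2, -1, 1, -1)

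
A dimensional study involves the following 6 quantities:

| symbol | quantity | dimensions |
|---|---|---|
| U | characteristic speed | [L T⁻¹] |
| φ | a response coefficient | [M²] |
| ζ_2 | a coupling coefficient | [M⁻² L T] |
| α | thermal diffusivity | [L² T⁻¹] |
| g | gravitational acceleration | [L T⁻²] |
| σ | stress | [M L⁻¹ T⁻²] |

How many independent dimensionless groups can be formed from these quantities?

3

There are 6 variables and 3 base dimensions (M, L, T).
The dimension matrix has rank 3.
Independent dimensionless groups: 6 − 3 = 3.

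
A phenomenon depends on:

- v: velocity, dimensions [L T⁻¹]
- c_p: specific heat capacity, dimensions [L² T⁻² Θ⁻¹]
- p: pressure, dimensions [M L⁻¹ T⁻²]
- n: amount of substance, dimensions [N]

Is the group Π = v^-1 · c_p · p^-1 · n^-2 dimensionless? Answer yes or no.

no

Sum the exponent of each base dimension across the product:
  M: −[v]_M + [c_p]_M − [p]_M − 2·[n]_M = −(0) + (0) − (1) − 2·(0) = -1
  L: −[v]_L + [c_p]_L − [p]_L − 2·[n]_L = −(1) + (2) − (-1) − 2·(0) = 2
  T: −[v]_T + [c_p]_T − [p]_T − 2·[n]_T = −(-1) + (-2) − (-2) − 2·(0) = 1
  Θ: −[v]_Θ + [c_p]_Θ − [p]_Θ − 2·[n]_Θ = −(0) + (-1) − (0) − 2·(0) = -1
  N: −[v]_N + [c_p]_N − [p]_N − 2·[n]_N = −(0) + (0) − (0) − 2·(1) = -2
Net dimensions [M⁻¹ L² T Θ⁻¹ N⁻²] ≠ [1] — not dimensionless.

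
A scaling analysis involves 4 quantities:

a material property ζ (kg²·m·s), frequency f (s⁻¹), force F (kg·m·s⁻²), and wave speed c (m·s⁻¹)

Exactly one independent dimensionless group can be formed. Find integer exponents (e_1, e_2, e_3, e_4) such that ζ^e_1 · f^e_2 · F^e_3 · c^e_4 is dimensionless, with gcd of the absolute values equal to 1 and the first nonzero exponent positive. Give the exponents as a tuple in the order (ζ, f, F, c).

(1, 4, -2, 1)

M: e_1·(2) + e_2·(0) + e_3·(1) + e_4·(0) = 0
L: e_1·(1) + e_2·(0) + e_3·(1) + e_4·(1) = 0
T: e_1·(1) + e_2·(-1) + e_3·(-2) + e_4·(-1) = 0
Solving this homogeneous linear system for the smallest-integer solution (first nonzero entry positive) gives (1, 4, -2, 1).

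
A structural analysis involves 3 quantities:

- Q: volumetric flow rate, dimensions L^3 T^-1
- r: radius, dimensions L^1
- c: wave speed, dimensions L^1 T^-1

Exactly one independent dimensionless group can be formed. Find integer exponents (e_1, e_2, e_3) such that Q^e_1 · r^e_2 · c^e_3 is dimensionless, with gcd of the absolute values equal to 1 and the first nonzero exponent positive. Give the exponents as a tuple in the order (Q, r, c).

L: e_1·(3) + e_2·(1) + e_3·(1) = 0
T: e_1·(-1) + e_2·(0) + e_3·(-1) = 0
Solving this homogeneous linear system for the smallest-integer solution (first nonzero entry positive) gives (1, -2, -1).

(1, -2, -1)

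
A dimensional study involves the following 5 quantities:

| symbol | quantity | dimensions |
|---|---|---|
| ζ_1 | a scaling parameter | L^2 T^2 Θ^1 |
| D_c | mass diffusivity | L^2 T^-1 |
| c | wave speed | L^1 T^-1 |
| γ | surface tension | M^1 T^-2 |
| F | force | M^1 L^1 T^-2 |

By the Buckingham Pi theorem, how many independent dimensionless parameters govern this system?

There are 5 variables and 4 base dimensions (M, L, T, Θ).
The dimension matrix has rank 4.
Independent dimensionless groups: 5 − 4 = 1.

1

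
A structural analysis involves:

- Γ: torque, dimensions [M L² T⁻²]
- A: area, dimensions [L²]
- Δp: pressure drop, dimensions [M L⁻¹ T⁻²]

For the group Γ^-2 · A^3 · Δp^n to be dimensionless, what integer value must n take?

2

Balance the M exponent: (1)·n from Δp, plus −2·(1) + 3·(0) = -2 from the rest, must sum to zero.
n − 2 = 0, so n = 2.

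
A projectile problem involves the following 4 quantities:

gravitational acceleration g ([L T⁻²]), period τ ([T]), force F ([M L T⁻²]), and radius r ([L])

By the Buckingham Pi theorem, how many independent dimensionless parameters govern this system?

1

There are 4 variables and 3 base dimensions (M, L, T).
The dimension matrix has rank 3.
Independent dimensionless groups: 4 − 3 = 1.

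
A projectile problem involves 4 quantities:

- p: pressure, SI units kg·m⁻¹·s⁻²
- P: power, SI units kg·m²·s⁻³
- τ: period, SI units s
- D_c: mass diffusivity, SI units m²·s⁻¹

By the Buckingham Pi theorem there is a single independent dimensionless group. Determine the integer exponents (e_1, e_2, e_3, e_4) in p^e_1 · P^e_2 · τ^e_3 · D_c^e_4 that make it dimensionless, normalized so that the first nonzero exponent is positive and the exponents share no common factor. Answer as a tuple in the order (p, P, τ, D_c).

M: e_1·(1) + e_2·(1) + e_3·(0) + e_4·(0) = 0
L: e_1·(-1) + e_2·(2) + e_3·(0) + e_4·(2) = 0
T: e_1·(-2) + e_2·(-3) + e_3·(1) + e_4·(-1) = 0
Solving this homogeneous linear system for the smallest-integer solution (first nonzero entry positive) gives (2, -2, 1, 3).

(2, -2, 1, 3)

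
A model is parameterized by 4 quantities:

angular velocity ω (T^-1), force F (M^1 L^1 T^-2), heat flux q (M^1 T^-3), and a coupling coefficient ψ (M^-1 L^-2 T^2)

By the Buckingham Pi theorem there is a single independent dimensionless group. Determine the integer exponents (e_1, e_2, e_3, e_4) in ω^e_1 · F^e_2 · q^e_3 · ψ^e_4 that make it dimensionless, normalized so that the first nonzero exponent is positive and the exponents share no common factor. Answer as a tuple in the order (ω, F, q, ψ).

(1, 2, -1, 1)

M: e_1·(0) + e_2·(1) + e_3·(1) + e_4·(-1) = 0
L: e_1·(0) + e_2·(1) + e_3·(0) + e_4·(-2) = 0
T: e_1·(-1) + e_2·(-2) + e_3·(-3) + e_4·(2) = 0
Solving this homogeneous linear system for the smallest-integer solution (first nonzero entry positive) gives (1, 2, -1, 1).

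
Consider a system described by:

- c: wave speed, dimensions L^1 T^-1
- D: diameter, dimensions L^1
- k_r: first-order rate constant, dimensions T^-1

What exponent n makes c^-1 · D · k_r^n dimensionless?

Balance the T exponent: (-1)·n from k_r, plus −(-1) + (0) = 1 from the rest, must sum to zero.
−n + 1 = 0, so n = 1.

1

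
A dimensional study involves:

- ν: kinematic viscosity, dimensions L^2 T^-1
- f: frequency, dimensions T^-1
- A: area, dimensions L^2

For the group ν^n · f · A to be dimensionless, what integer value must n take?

-1

Balance the L exponent: (2)·n from ν, plus (0) + (2) = 2 from the rest, must sum to zero.
2n + 2 = 0, so n = -1.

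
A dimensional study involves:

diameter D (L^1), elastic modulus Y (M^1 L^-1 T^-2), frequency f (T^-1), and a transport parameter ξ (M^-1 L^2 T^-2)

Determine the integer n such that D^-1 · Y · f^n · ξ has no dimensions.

-4

Balance the T exponent: (-1)·n from f, plus −(0) + (-2) + (-2) = -4 from the rest, must sum to zero.
−n − 4 = 0, so n = -4.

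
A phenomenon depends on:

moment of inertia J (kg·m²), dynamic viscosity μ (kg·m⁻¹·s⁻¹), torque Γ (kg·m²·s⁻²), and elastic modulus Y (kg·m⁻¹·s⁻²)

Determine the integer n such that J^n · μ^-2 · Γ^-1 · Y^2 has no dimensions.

Balance the M exponent: (1)·n from J, plus −2·(1) − (1) + 2·(1) = -1 from the rest, must sum to zero.
n − 1 = 0, so n = 1.

1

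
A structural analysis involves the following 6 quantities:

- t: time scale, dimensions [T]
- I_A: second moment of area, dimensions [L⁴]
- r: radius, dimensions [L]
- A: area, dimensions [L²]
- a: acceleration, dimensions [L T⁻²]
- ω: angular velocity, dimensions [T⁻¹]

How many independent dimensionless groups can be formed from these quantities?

There are 6 variables and 2 base dimensions (L, T).
The dimension matrix has rank 2.
Independent dimensionless groups: 6 − 2 = 4.

4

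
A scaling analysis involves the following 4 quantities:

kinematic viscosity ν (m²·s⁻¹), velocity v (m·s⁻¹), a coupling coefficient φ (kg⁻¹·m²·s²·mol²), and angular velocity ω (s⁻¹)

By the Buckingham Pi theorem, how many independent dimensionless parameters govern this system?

1

There are 4 variables and 4 base dimensions (M, L, T, N).
The dimension matrix has rank 3 (less than 4: the dimension vectors are linearly dependent).
Independent dimensionless groups: 4 − 3 = 1.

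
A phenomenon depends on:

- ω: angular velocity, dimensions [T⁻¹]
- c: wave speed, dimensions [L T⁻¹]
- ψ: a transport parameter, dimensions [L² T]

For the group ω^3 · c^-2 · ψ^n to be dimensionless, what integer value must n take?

Balance the L exponent: (2)·n from ψ, plus 3·(0) − 2·(1) = -2 from the rest, must sum to zero.
2n − 2 = 0, so n = 1.

1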